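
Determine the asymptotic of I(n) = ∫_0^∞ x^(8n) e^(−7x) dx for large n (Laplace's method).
I(n) ~ (sqrt(2π·8n) / 7) · (8n/(7e))^(8n)

Write the integrand as exp(8n ln x − 7x) and set f(x) = 8n ln x − 7x. Then f'(x) = 8n/x − 7 = 0 at x* = 8n/7, and f''(x*) = −8n/x*^2 = −7^2/(8n). Laplace's method (interior maximum) gives
  I(n) ~ e^(f(x*)) · sqrt(2π / |f''(x*)|)
        = exp(8n ln(8n/7) − 8n) · sqrt(2π · 8n / 7^2)
        = (8n/7)^(8n) e^(−8n) · sqrt(2π·8n) / 7
        = (sqrt(2π·8n) / 7) · (8n/(7e))^(8n).
This matches Γ(8n+1)/7^(8n+1) with Stirling applied to Γ.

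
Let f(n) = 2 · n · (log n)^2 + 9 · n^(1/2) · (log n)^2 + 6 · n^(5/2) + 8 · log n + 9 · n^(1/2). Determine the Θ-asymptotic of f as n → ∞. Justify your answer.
f(n) ∈ Θ(n^(5/2))

Compare the terms by growth order. For large n, n^a · (log n)^b dominates n^a' · (log n)^b' iff a > a', or (a = a' and b > b'). Ranking the 5 terms shows the dominant one is 6 · n^(5/2). Hence f(n) ∈ Θ(n^(5/2)).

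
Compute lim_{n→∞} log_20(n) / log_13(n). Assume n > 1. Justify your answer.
lim = ln(13) / ln(20) = log_20(13)

Change of base: log_20(n) = ln n / ln 20 and log_13(n) = ln n / ln 13. The ratio is (ln n / ln 20) · (ln 13 / ln n) = ln 13 / ln 20, a constant independent of n. So the limit is ln 13 / ln 20 = log_20(13).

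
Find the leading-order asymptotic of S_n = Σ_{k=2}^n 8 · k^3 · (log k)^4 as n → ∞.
S_n ~ 2 · n^4 · (log n)^4

By integral comparison, S_n = ∫_1^n 8 · x^3 · (log x)^4 dx + O(n^3 · (log n)^4). For the integral, the leading term of ∫_1^n x^3 (log x)^4 dx is n^4/4 · (log n)^4 (by repeated integration by parts; each step lowers the log-exponent and produces a relatively O(1/log n) correction). Hence S_n ~ 2 · n^4 · (log n)^4.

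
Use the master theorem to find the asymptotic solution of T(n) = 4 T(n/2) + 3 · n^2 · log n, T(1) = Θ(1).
T(n) = Θ(n^2 · (log n)^2)

Here log_2 4 = 2 and f(n) = 3 · n^2 · log n = Θ(n^(log_2 4) · (log n)^1). This is the extended Case 2 of the master theorem (f matches the critical exponent up to log factors), giving T(n) = Θ(n^(log_2 4) · (log n)^(1+1)) = Θ(n^2 · (log n)^2).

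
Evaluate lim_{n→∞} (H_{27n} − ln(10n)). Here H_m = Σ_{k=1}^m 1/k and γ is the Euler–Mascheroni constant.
lim = ln(27/10) + γ

By Euler-Maclaurin, H_m = ln m + γ + O(1/m). So
  H_{27n} − ln(10n) = ln(27n) + γ − ln(10n) + O(1/n)
                       = ln(27/10) + γ + O(1/n).
Hence the limit is ln(27/10) + γ.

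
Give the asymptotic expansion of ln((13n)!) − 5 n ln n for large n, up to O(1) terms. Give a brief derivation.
ln((13n)!) − 5 n ln n = 8 n ln n + 13(ln 13 − 1) n + (1/2) ln(2π·13n) + O(1/n)

Stirling: ln((13n)!) = 13n ln(13n) − 13n + (1/2) ln(2π·13n) + O(1/n).
Expand 13n ln(13n) = 13n (ln n + ln 13) = 13n ln n + 13n ln 13.
Subtract 5n ln n: leading term is (13 − 5) n ln n = 8 n ln n. The next term is 13n ln 13 − 13n = 13(ln 13 − 1) n. Then the (1/2) ln(2π·13n) correction.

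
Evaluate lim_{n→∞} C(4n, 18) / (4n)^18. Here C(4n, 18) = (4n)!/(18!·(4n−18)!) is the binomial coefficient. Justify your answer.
lim = 1/18! = 1/6402373705728000

With N = 4n → ∞: C(N, 18) / N^18 = [N(N−1)…(N−17)] / (18! · N^18) = (1/18!) · 1 · (1 − 1/(4n)) · … · (1 − 17/(4n)). Each factor → 1 as N → ∞, so the limit is 1/18! = 1/6402373705728000.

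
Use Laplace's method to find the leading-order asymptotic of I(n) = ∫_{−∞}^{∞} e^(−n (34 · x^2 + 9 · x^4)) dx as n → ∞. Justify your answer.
I(n) ~ sqrt(π/(34n))

φ(x) = 34 · x^2 + 9 · x^4 has its unique global minimum at x* = 0 (since φ'(x) = 68x + 36x^3 = 0 only at x = 0 for real x with both coefficients positive, and φ → ∞ as |x| → ∞). At x* = 0, φ(0) = 0 and φ''(0) = 68. Laplace's method then gives
  I(n) ~ sqrt(2π / (n · φ''(0))) · e^(−n φ(0)) = sqrt(2π / (68n)) = sqrt(π/(34n)).
The 9 · x^4 term contributes only at subleading order (an O(1/n) relative correction).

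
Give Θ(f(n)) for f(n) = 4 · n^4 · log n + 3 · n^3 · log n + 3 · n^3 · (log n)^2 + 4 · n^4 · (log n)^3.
f(n) ∈ Θ(n^4 · (log n)^3)

Compare the terms by growth order. For large n, n^a · (log n)^b dominates n^a' · (log n)^b' iff a > a', or (a = a' and b > b'). Ranking the 4 terms shows the dominant one is 4 · n^4 · (log n)^3. Hence f(n) ∈ Θ(n^4 · (log n)^3).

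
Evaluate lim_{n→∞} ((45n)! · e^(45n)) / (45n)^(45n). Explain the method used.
lim = ∞

Stirling: (45n)! ~ sqrt(2π·45n) · (45n/e)^(45n). Hence
  (45n)! · e^(45n) / (45n)^(45n) ~ sqrt(2π·45n) = sqrt(2π·45) · sqrt(n) → ∞.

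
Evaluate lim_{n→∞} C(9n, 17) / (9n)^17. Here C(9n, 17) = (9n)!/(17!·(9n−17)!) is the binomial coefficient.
lim = 1/17! = 1/355687428096000

With N = 9n → ∞: C(N, 17) / N^17 = [N(N−1)…(N−16)] / (17! · N^17) = (1/17!) · 1 · (1 − 1/(9n)) · … · (1 − 16/(9n)). Each factor → 1 as N → ∞, so the limit is 1/17! = 1/355687428096000.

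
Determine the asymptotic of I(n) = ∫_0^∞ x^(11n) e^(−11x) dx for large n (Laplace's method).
I(n) ~ (sqrt(2π·11n) / 11) · (11n/(11e))^(11n)

Write the integrand as exp(11n ln x − 11x) and set f(x) = 11n ln x − 11x. Then f'(x) = 11n/x − 11 = 0 at x* = 11n/11, and f''(x*) = −11n/x*^2 = −11^2/(11n). Laplace's method (interior maximum) gives
  I(n) ~ e^(f(x*)) · sqrt(2π / |f''(x*)|)
        = exp(11n ln(11n/11) − 11n) · sqrt(2π · 11n / 11^2)
        = (11n/11)^(11n) e^(−11n) · sqrt(2π·11n) / 11
        = (sqrt(2π·11n) / 11) · (11n/(11e))^(11n).
This matches Γ(11n+1)/11^(11n+1) with Stirling applied to Γ.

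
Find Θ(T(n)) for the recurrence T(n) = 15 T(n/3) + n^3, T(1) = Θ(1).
T(n) = Θ(n^3)

log_3 15 ≈ 2.465. f(n) = n^3 dominates n^(log_3 15) since 3 > 2.465, and the regularity condition a·f(n/b) = 15·(n/3)^3 = (15/27)·n^3 ≤ c·f(n) holds with c = 15/27 ≈ 0.556 < 1. So this is Case 3: T(n) = Θ(f(n)) = Θ(n^3).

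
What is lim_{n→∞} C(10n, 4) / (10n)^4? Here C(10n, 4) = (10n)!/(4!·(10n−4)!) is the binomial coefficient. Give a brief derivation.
lim = 1/4! = 1/24

With N = 10n → ∞: C(N, 4) / N^4 = [N(N−1)…(N−3)] / (4! · N^4) = (1/4!) · 1 · (1 − 1/(10n)) · (1 − 2/(10n)) · (1 − 3/(10n)). Each factor → 1 as N → ∞, so the limit is 1/4! = 1/24.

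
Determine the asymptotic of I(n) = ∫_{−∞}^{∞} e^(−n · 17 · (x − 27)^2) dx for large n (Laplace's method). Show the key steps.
I(n) = sqrt(π/(17n))

Here φ(x) = 17 · (x − 27)^2 has its unique minimum at x* = 27 with φ(x*) = 0 and φ''(x*) = 34. Laplace's method gives
  I(n) ~ e^(−n φ(x*)) · sqrt(2π / (n · φ''(x*))) = sqrt(2π / (34n)) = sqrt(π/(17n)).
This is exact: substituting u = (x − 27)·sqrt(17n) gives I(n) = (1/sqrt(17n)) ∫_{−∞}^{∞} e^(−u^2) du = sqrt(π/(17n)).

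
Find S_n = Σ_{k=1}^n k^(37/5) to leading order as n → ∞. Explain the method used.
S_n ~ (5/42) · n^(42/5)

Integral comparison: Σ_{k=1}^n k^(37/5) = ∫_0^n x^(37/5) dx + O(n^(37/5)). The integral is n^(1 + 37/5) / (1 + 37/5) = n^((37+5)/5) / ((37+5)/5) = (5/42) · n^(42/5).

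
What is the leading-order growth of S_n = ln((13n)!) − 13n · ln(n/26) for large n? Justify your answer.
S_n ~ 13n · (ln 338 − 1) + O(ln n)

Stirling: ln((13n)!) = 13n ln(13n) − 13n + O(ln n).
  S_n = 13n ln(13n) − 13n − 13n ln(n/26) + O(ln n)
      = 13n ln(13n) − 13n ln n + 13n ln 26 − 13n + O(ln n)
      = 13n ln 13 + 13n ln 26 − 13n + O(ln n)
      = 13n (ln 338 − 1) + O(ln n).
Numerically ln(338) − 1 ≈ 4.8230.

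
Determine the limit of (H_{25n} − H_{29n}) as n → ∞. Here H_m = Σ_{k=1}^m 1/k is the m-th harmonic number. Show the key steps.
lim = ln(25/29)

Euler-Maclaurin gives H_m = ln m + γ + 1/(2m) + O(1/m^2). The γ and O(1/m) terms cancel in the difference:
  H_{25n} − H_{29n} = ln(25n) − ln(29n) + O(1/n) = ln(25/29) + O(1/n).
Hence the limit is ln(25/29).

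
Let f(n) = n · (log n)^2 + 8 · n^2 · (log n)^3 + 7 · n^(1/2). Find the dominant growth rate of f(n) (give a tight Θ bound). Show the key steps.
f(n) ∈ Θ(n^2 · (log n)^3)

Compare the terms by growth order. For large n, n^a · (log n)^b dominates n^a' · (log n)^b' iff a > a', or (a = a' and b > b'). Ranking the 3 terms shows the dominant one is 8 · n^2 · (log n)^3. Hence f(n) ∈ Θ(n^2 · (log n)^3).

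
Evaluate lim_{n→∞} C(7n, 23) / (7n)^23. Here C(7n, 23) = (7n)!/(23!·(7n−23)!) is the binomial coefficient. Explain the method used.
lim = 1/23! = 1/25852016738884976640000

With N = 7n → ∞: C(N, 23) / N^23 = [N(N−1)…(N−22)] / (23! · N^23) = (1/23!) · 1 · (1 − 1/(7n)) · … · (1 − 22/(7n)). Each factor → 1 as N → ∞, so the limit is 1/23! = 1/25852016738884976640000.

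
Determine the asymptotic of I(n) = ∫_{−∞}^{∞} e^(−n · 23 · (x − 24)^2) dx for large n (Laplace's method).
I(n) = sqrt(π/(23n))

Here φ(x) = 23 · (x − 24)^2 has its unique minimum at x* = 24 with φ(x*) = 0 and φ''(x*) = 46. Laplace's method gives
  I(n) ~ e^(−n φ(x*)) · sqrt(2π / (n · φ''(x*))) = sqrt(2π / (46n)) = sqrt(π/(23n)).
This is exact: substituting u = (x − 24)·sqrt(23n) gives I(n) = (1/sqrt(23n)) ∫_{−∞}^{∞} e^(−u^2) du = sqrt(π/(23n)).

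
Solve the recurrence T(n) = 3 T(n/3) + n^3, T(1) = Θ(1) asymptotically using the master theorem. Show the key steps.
T(n) = Θ(n^3)

log_3 3 ≈ 1.000. f(n) = n^3 dominates n^(log_3 3) since 3 > 1.000, and the regularity condition a·f(n/b) = 3·(n/3)^3 = (3/27)·n^3 ≤ c·f(n) holds with c = 3/27 ≈ 0.111 < 1. So this is Case 3: T(n) = Θ(f(n)) = Θ(n^3).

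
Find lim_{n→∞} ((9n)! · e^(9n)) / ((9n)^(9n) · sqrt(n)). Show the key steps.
lim = sqrt(2π·9)

Stirling: (9n)! ~ sqrt(2π·9n) · (9n/e)^(9n). Hence
  (9n)! · e^(9n) / (9n)^(9n) ~ sqrt(2π·9n).
Dividing by sqrt(n): sqrt(2π·9n) / sqrt(n) = sqrt(2π·9) · n^((1−1)/2), so the limit is sqrt(2π·9).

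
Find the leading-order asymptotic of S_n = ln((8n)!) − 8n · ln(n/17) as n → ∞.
S_n ~ 8n · (ln 136 − 1) + O(ln n)

Stirling: ln((8n)!) = 8n ln(8n) − 8n + O(ln n).
  S_n = 8n ln(8n) − 8n − 8n ln(n/17) + O(ln n)
      = 8n ln(8n) − 8n ln n + 8n ln 17 − 8n + O(ln n)
      = 8n ln 8 + 8n ln 17 − 8n + O(ln n)
      = 8n (ln 136 − 1) + O(ln n).
Numerically ln(136) − 1 ≈ 3.9127.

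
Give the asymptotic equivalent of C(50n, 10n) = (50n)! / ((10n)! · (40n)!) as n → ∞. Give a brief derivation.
C(50n, 10n) ~ (3125/256)^(10n) · sqrt(5/(8π·10n))

Write N = 10n. Apply Stirling to each factorial:
  (5N)! ~ sqrt(2π·5N) · (5N/e)^(5N),
  N! ~ sqrt(2π N) · (N/e)^N,
  (4N)! ~ sqrt(2π·4N) · (4N/e)^(4N).
The exponential factors combine to (5N)^(5N) / (N^N · (4N)^(4N)) = 5^(5N)/4^(4N) = (5^5/4^4)^N = (3125/256)^N.
The square-root prefactors combine to sqrt(2π·5N) / (sqrt(2π N)·sqrt(2π·4N)) = sqrt(5 / (2π·4·N)) = sqrt(5/(8π·10n)).
Substituting N = 10n: C(50n, 10n) ~ (3125/256)^(10n) · sqrt(5/(8π·10n)).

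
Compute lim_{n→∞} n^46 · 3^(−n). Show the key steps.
lim = 0

Exponentials with base > 1 dominate every fixed polynomial: for any fixed c, n^c / 3^n → 0 as n → ∞ (e.g. by the ratio test, or by writing 3^n = e^(n ln 3) and noting e^(n ln 3) / n^c → ∞). Hence n^46 · 3^(−n) = n^46 / 3^n → 0.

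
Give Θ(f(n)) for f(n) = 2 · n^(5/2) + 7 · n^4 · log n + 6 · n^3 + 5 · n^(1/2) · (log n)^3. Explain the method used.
f(n) ∈ Θ(n^4 · log n)

Compare the terms by growth order. For large n, n^a · (log n)^b dominates n^a' · (log n)^b' iff a > a', or (a = a' and b > b'). Ranking the 4 terms shows the dominant one is 7 · n^4 · log n. Hence f(n) ∈ Θ(n^4 · log n).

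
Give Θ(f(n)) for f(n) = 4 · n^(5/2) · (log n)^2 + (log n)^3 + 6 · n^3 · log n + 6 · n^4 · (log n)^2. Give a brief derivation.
f(n) ∈ Θ(n^4 · (log n)^2)

Compare the terms by growth order. For large n, n^a · (log n)^b dominates n^a' · (log n)^b' iff a > a', or (a = a' and b > b'). Ranking the 4 terms shows the dominant one is 6 · n^4 · (log n)^2. Hence f(n) ∈ Θ(n^4 · (log n)^2).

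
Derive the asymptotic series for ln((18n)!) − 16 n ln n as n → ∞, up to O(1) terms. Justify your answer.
ln((18n)!) − 16 n ln n = 2 n ln n + 18(ln 18 − 1) n + (1/2) ln(2π·18n) + O(1/n)

Stirling: ln((18n)!) = 18n ln(18n) − 18n + (1/2) ln(2π·18n) + O(1/n).
Expand 18n ln(18n) = 18n (ln n + ln 18) = 18n ln n + 18n ln 18.
Subtract 16n ln n: leading term is (18 − 16) n ln n = 2 n ln n. The next term is 18n ln 18 − 18n = 18(ln 18 − 1) n. Then the (1/2) ln(2π·18n) correction.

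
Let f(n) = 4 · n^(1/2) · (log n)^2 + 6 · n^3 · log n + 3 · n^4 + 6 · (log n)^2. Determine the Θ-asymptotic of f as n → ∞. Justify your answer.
f(n) ∈ Θ(n^4)

Compare the terms by growth order. For large n, n^a · (log n)^b dominates n^a' · (log n)^b' iff a > a', or (a = a' and b > b'). Ranking the 4 terms shows the dominant one is 3 · n^4. Hence f(n) ∈ Θ(n^4).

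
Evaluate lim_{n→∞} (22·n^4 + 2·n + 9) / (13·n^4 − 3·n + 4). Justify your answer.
lim = 22/13

For large n the leading n^4 terms dominate both numerator and denominator. Dividing top and bottom by n^4, every other term tends to 0, leaving 22/13.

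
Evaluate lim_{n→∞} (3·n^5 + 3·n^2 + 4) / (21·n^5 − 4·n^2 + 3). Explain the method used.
lim = 3/21 = 1/7

For large n the leading n^5 terms dominate both numerator and denominator. Dividing top and bottom by n^5, every other term tends to 0, leaving 3/21 = 1/7.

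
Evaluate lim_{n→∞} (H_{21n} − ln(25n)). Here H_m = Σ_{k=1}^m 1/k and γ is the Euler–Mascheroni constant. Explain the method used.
lim = ln(21/25) + γ

By Euler-Maclaurin, H_m = ln m + γ + O(1/m). So
  H_{21n} − ln(25n) = ln(21n) + γ − ln(25n) + O(1/n)
                       = ln(21/25) + γ + O(1/n).
Hence the limit is ln(21/25) + γ.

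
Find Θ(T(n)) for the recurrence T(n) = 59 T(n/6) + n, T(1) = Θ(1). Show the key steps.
T(n) = Θ(n^(log_6 59))

Master theorem: compare f(n) = n to n^(log_6 59) where log_6 59 ≈ 2.276. Since 1 < log_6 59, we have f(n) = O(n^(log_6 59 − ε)) for some ε > 0 — Case 1. Hence T(n) = Θ(n^(log_6 59)).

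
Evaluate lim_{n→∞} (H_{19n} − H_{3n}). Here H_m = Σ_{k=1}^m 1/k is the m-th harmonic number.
lim = ln(19/3)

Euler-Maclaurin gives H_m = ln m + γ + 1/(2m) + O(1/m^2). The γ and O(1/m) terms cancel in the difference:
  H_{19n} − H_{3n} = ln(19n) − ln(3n) + O(1/n) = ln(19/3) + O(1/n).
Hence the limit is ln(19/3).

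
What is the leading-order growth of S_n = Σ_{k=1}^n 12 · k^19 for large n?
S_n ~ 3 · n^20 / 5

By integral comparison (Euler-Maclaurin), Σ_{k=1}^n 12 · k^19 = 12 · ∫_0^n x^19 dx + O(n^19) = 12 · n^20/20 = 3 · n^20 / 5 + O(n^19). (Equivalently, Faulhaber's formula gives the same leading term.)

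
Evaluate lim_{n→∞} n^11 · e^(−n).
lim = 0

Exponentials with base > 1 dominate every fixed polynomial: for any fixed c, n^c / e^n → 0 as n → ∞ (e.g. by the ratio test, or since e^n grows faster than any power of n). Hence n^11 · e^(−n) = n^11 / e^n → 0.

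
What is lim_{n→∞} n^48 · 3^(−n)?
lim = 0

Exponentials with base > 1 dominate every fixed polynomial: for any fixed c, n^c / 3^n → 0 as n → ∞ (e.g. by the ratio test, or by writing 3^n = e^(n ln 3) and noting e^(n ln 3) / n^c → ∞). Hence n^48 · 3^(−n) = n^48 / 3^n → 0.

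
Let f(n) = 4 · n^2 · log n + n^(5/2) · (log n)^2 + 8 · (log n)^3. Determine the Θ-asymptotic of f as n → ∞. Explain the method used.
f(n) ∈ Θ(n^(5/2) · (log n)^2)

Compare the terms by growth order. For large n, n^a · (log n)^b dominates n^a' · (log n)^b' iff a > a', or (a = a' and b > b'). Ranking the 3 terms shows the dominant one is n^(5/2) · (log n)^2. Hence f(n) ∈ Θ(n^(5/2) · (log n)^2).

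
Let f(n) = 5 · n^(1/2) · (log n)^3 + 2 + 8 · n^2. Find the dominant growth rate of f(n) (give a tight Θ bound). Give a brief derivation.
f(n) ∈ Θ(n^2)

Compare the terms by growth order. For large n, n^a · (log n)^b dominates n^a' · (log n)^b' iff a > a', or (a = a' and b > b'). Ranking the 3 terms shows the dominant one is 8 · n^2. Hence f(n) ∈ Θ(n^2).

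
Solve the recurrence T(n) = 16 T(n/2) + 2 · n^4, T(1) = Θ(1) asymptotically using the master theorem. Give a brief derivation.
T(n) = Θ(n^4 log n)

log_2 16 = 4, and f(n) = 2 · n^4 = Θ(n^(log_2 16)). This is Case 2 of the master theorem: T(n) = Θ(f(n) · log n) = Θ(n^4 log n).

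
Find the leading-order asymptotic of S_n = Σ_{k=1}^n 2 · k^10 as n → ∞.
S_n ~ 2 · n^11 / 11

By integral comparison (Euler-Maclaurin), Σ_{k=1}^n 2 · k^10 = 2 · ∫_0^n x^10 dx + O(n^10) = 2 · n^11/11 + O(n^10). (Equivalently, Faulhaber's formula gives the same leading term.)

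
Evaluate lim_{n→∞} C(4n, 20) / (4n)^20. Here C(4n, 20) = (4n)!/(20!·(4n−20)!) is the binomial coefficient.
lim = 1/20! = 1/2432902008176640000

With N = 4n → ∞: C(N, 20) / N^20 = [N(N−1)…(N−19)] / (20! · N^20) = (1/20!) · 1 · (1 − 1/(4n)) · … · (1 − 19/(4n)). Each factor → 1 as N → ∞, so the limit is 1/20! = 1/2432902008176640000.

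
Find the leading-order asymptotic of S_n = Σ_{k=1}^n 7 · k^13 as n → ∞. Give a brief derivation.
S_n ~ n^14 / 2

By integral comparison (Euler-Maclaurin), Σ_{k=1}^n 7 · k^13 = 7 · ∫_0^n x^13 dx + O(n^13) = 7 · n^14/14 = n^14 / 2 + O(n^13). (Equivalently, Faulhaber's formula gives the same leading term.)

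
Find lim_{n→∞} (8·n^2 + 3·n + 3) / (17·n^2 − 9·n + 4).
lim = 8/17

For large n the leading n^2 terms dominate both numerator and denominator. Dividing top and bottom by n^2, every other term tends to 0, leaving 8/17.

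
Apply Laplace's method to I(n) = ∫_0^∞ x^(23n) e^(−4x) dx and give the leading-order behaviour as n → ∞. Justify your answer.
I(n) ~ (sqrt(2π·23n) / 4) · (23n/(4e))^(23n)

Write the integrand as exp(23n ln x − 4x) and set f(x) = 23n ln x − 4x. Then f'(x) = 23n/x − 4 = 0 at x* = 23n/4, and f''(x*) = −23n/x*^2 = −4^2/(23n). Laplace's method (interior maximum) gives
  I(n) ~ e^(f(x*)) · sqrt(2π / |f''(x*)|)
        = exp(23n ln(23n/4) − 23n) · sqrt(2π · 23n / 4^2)
        = (23n/4)^(23n) e^(−23n) · sqrt(2π·23n) / 4
        = (sqrt(2π·23n) / 4) · (23n/(4e))^(23n).
This matches Γ(23n+1)/4^(23n+1) with Stirling applied to Γ.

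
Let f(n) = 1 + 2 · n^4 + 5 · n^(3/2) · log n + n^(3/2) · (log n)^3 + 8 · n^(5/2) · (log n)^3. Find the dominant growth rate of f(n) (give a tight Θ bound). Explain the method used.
f(n) ∈ Θ(n^4)

Compare the terms by growth order. For large n, n^a · (log n)^b dominates n^a' · (log n)^b' iff a > a', or (a = a' and b > b'). Ranking the 5 terms shows the dominant one is 2 · n^4. Hence f(n) ∈ Θ(n^4).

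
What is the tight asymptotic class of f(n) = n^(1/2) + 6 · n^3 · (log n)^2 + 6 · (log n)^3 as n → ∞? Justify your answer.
f(n) ∈ Θ(n^3 · (log n)^2)

Compare the terms by growth order. For large n, n^a · (log n)^b dominates n^a' · (log n)^b' iff a > a', or (a = a' and b > b'). Ranking the 3 terms shows the dominant one is 6 · n^3 · (log n)^2. Hence f(n) ∈ Θ(n^3 · (log n)^2).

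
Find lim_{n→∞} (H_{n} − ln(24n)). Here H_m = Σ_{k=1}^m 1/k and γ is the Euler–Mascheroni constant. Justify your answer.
lim = −ln 24 + γ

By Euler-Maclaurin, H_m = ln m + γ + O(1/m). So
  H_{n} − ln(24n) = ln(n) + γ − ln(24n) + O(1/n)
                       = ln(1/24) + γ + O(1/n).
Hence the limit is ln(1/24) + γ.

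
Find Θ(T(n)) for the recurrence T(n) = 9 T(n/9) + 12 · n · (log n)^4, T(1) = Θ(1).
T(n) = Θ(n · (log n)^5)

Here log_9 9 = 1 and f(n) = 12 · n · (log n)^4 = Θ(n^(log_9 9) · (log n)^4). This is the extended Case 2 of the master theorem (f matches the critical exponent up to log factors), giving T(n) = Θ(n^(log_9 9) · (log n)^(4+1)) = Θ(n · (log n)^5).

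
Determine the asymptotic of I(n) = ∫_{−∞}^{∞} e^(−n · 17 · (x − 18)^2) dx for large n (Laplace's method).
I(n) = sqrt(π/(17n))

Here φ(x) = 17 · (x − 18)^2 has its unique minimum at x* = 18 with φ(x*) = 0 and φ''(x*) = 34. Laplace's method gives
  I(n) ~ e^(−n φ(x*)) · sqrt(2π / (n · φ''(x*))) = sqrt(2π / (34n)) = sqrt(π/(17n)).
This is exact: substituting u = (x − 18)·sqrt(17n) gives I(n) = (1/sqrt(17n)) ∫_{−∞}^{∞} e^(−u^2) du = sqrt(π/(17n)).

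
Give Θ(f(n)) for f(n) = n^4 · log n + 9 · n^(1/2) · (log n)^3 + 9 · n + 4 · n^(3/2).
f(n) ∈ Θ(n^4 · log n)

Compare the terms by growth order. For large n, n^a · (log n)^b dominates n^a' · (log n)^b' iff a > a', or (a = a' and b > b'). Ranking the 4 terms shows the dominant one is n^4 · log n. Hence f(n) ∈ Θ(n^4 · log n).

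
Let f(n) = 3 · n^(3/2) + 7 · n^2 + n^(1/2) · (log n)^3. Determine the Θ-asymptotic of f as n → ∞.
f(n) ∈ Θ(n^2)

Compare the terms by growth order. For large n, n^a · (log n)^b dominates n^a' · (log n)^b' iff a > a', or (a = a' and b > b'). Ranking the 3 terms shows the dominant one is 7 · n^2. Hence f(n) ∈ Θ(n^2).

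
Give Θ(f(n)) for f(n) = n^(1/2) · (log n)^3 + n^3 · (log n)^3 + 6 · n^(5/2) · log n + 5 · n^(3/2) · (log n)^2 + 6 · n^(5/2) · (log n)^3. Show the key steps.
f(n) ∈ Θ(n^3 · (log n)^3)

Compare the terms by growth order. For large n, n^a · (log n)^b dominates n^a' · (log n)^b' iff a > a', or (a = a' and b > b'). Ranking the 5 terms shows the dominant one is n^3 · (log n)^3. Hence f(n) ∈ Θ(n^3 · (log n)^3).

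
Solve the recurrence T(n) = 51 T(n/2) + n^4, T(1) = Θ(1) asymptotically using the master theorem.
T(n) = Θ(n^(log_2 51))

Master theorem: compare f(n) = n^4 to n^(log_2 51) where log_2 51 ≈ 5.672. Since 4 < log_2 51, we have f(n) = O(n^(log_2 51 − ε)) for some ε > 0 — Case 1. Hence T(n) = Θ(n^(log_2 51)).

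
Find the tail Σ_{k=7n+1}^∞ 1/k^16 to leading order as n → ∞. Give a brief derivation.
Σ_{k>7n} 1/k^16 ~ 1/(15 · (7n)^15)

Compare to the integral: ∫_{7n}^∞ x^(−16) dx = [−x^(−15)/15]_{7n}^∞ = 1/((16−1)·(7n)^15). Euler-Maclaurin then gives
  Σ_{k>7n} 1/k^16 = ∫_{7n}^∞ dx/x^16 − 1/(2·(7n)^16) + O(1/(7n)^17).
(Equivalently this is ζ(16) − Σ_{k≤7n} 1/k^16.)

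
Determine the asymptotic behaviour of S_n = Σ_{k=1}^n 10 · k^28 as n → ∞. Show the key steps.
S_n ~ 10 · n^29 / 29

By integral comparison (Euler-Maclaurin), Σ_{k=1}^n 10 · k^28 = 10 · ∫_0^n x^28 dx + O(n^28) = 10 · n^29/29 + O(n^28). (Equivalently, Faulhaber's formula gives the same leading term.)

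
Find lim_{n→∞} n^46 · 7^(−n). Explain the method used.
lim = 0

Exponentials with base > 1 dominate every fixed polynomial: for any fixed c, n^c / 7^n → 0 as n → ∞ (e.g. by the ratio test, or by writing 7^n = e^(n ln 7) and noting e^(n ln 7) / n^c → ∞). Hence n^46 · 7^(−n) = n^46 / 7^n → 0.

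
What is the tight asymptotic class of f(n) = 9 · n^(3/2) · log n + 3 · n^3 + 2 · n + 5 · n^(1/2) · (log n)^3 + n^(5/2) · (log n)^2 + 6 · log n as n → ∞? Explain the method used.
f(n) ∈ Θ(n^3)

Compare the terms by growth order. For large n, n^a · (log n)^b dominates n^a' · (log n)^b' iff a > a', or (a = a' and b > b'). Ranking the 6 terms shows the dominant one is 3 · n^3. Hence f(n) ∈ Θ(n^3).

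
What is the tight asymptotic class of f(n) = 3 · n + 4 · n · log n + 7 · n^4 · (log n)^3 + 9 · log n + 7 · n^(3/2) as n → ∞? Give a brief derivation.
f(n) ∈ Θ(n^4 · (log n)^3)

Compare the terms by growth order. For large n, n^a · (log n)^b dominates n^a' · (log n)^b' iff a > a', or (a = a' and b > b'). Ranking the 5 terms shows the dominant one is 7 · n^4 · (log n)^3. Hence f(n) ∈ Θ(n^4 · (log n)^3).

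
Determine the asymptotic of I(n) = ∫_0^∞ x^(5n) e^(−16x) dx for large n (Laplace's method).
I(n) ~ (sqrt(2π·5n) / 16) · (5n/(16e))^(5n)

Write the integrand as exp(5n ln x − 16x) and set f(x) = 5n ln x − 16x. Then f'(x) = 5n/x − 16 = 0 at x* = 5n/16, and f''(x*) = −5n/x*^2 = −16^2/(5n). Laplace's method (interior maximum) gives
  I(n) ~ e^(f(x*)) · sqrt(2π / |f''(x*)|)
        = exp(5n ln(5n/16) − 5n) · sqrt(2π · 5n / 16^2)
        = (5n/16)^(5n) e^(−5n) · sqrt(2π·5n) / 16
        = (sqrt(2π·5n) / 16) · (5n/(16e))^(5n).
This matches Γ(5n+1)/16^(5n+1) with Stirling applied to Γ.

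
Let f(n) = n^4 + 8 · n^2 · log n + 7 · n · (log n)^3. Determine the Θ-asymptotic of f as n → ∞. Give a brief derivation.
f(n) ∈ Θ(n^4)

Compare the terms by growth order. For large n, n^a · (log n)^b dominates n^a' · (log n)^b' iff a > a', or (a = a' and b > b'). Ranking the 3 terms shows the dominant one is n^4. Hence f(n) ∈ Θ(n^4).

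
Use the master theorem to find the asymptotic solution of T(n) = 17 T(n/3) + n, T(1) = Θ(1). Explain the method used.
T(n) = Θ(n^(log_3 17))

Master theorem: compare f(n) = n to n^(log_3 17) where log_3 17 ≈ 2.579. Since 1 < log_3 17, we have f(n) = O(n^(log_3 17 − ε)) for some ε > 0 — Case 1. Hence T(n) = Θ(n^(log_3 17)).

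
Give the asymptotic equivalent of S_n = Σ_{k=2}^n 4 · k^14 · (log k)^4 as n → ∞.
S_n ~ 4 · n^15 · (log n)^4 / 15

By integral comparison, S_n = ∫_1^n 4 · x^14 · (log x)^4 dx + O(n^14 · (log n)^4). For the integral, the leading term of ∫_1^n x^14 (log x)^4 dx is n^15/15 · (log n)^4 (by repeated integration by parts; each step lowers the log-exponent and produces a relatively O(1/log n) correction). Hence S_n ~ 4 · n^15 · (log n)^4 / 15.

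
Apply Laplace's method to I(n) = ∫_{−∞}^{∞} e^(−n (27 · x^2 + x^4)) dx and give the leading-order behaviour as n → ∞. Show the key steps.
I(n) ~ sqrt(π/(27n))

φ(x) = 27 · x^2 + x^4 has its unique global minimum at x* = 0 (since φ'(x) = 54x + 4x^3 = 0 only at x = 0 for real x with both coefficients positive, and φ → ∞ as |x| → ∞). At x* = 0, φ(0) = 0 and φ''(0) = 54. Laplace's method then gives
  I(n) ~ sqrt(2π / (n · φ''(0))) · e^(−n φ(0)) = sqrt(2π / (54n)) = sqrt(π/(27n)).
The x^4 term contributes only at subleading order (an O(1/n) relative correction).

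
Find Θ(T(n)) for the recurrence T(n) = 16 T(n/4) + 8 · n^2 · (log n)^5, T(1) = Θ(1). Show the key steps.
T(n) = Θ(n^2 · (log n)^6)

Here log_4 16 = 2 and f(n) = 8 · n^2 · (log n)^5 = Θ(n^(log_4 16) · (log n)^5). This is the extended Case 2 of the master theorem (f matches the critical exponent up to log factors), giving T(n) = Θ(n^(log_4 16) · (log n)^(5+1)) = Θ(n^2 · (log n)^6).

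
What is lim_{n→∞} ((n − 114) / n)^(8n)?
lim = e^(−912)

Rewrite as (1 − 114/n)^(8n). By the standard limit (1 + x/n)^n → e^x, we have (1 − 114/n)^n → e^(−114), and raising to the 8th power gives e^(−912).
More precisely, ln[(1 − 114/n)^(8n)] = 8n · ln(1 − 114/n) = 8n · (-114/n + O(1/n^2)) = -912 + O(1/n) → -912.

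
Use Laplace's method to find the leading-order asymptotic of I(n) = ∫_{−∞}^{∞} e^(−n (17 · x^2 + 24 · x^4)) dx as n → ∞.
I(n) ~ sqrt(π/(17n))

φ(x) = 17 · x^2 + 24 · x^4 has its unique global minimum at x* = 0 (since φ'(x) = 34x + 96x^3 = 0 only at x = 0 for real x with both coefficients positive, and φ → ∞ as |x| → ∞). At x* = 0, φ(0) = 0 and φ''(0) = 34. Laplace's method then gives
  I(n) ~ sqrt(2π / (n · φ''(0))) · e^(−n φ(0)) = sqrt(2π / (34n)) = sqrt(π/(17n)).
The 24 · x^4 term contributes only at subleading order (an O(1/n) relative correction).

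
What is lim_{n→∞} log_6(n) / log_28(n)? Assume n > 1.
lim = ln(28) / ln(6) = log_6(28)

Change of base: log_6(n) = ln n / ln 6 and log_28(n) = ln n / ln 28. The ratio is (ln n / ln 6) · (ln 28 / ln n) = ln 28 / ln 6, a constant independent of n. So the limit is ln 28 / ln 6 = log_6(28).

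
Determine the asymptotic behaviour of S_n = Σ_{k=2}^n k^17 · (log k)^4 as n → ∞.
S_n ~ n^18 · (log n)^4 / 18

By integral comparison, S_n = ∫_1^n x^17 · (log x)^4 dx + O(n^17 · (log n)^4). For the integral, the leading term of ∫_1^n x^17 (log x)^4 dx is n^18/18 · (log n)^4 (by repeated integration by parts; each step lowers the log-exponent and produces a relatively O(1/log n) correction). Hence S_n ~ n^18 · (log n)^4 / 18.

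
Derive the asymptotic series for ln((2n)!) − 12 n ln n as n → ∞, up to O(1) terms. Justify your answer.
ln((2n)!) − 12 n ln n = −10 n ln n + 2(ln 2 − 1) n + (1/2) ln(2π·2n) + O(1/n)

Stirling: ln((2n)!) = 2n ln(2n) − 2n + (1/2) ln(2π·2n) + O(1/n).
Expand 2n ln(2n) = 2n (ln n + ln 2) = 2n ln n + 2n ln 2.
Subtract 12n ln n: leading term is (2 − 12) n ln n = −10 n ln n. The next term is 2n ln 2 − 2n = 2(ln 2 − 1) n. Then the (1/2) ln(2π·2n) correction.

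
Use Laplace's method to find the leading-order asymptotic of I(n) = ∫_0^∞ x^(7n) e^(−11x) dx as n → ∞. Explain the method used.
I(n) ~ (sqrt(2π·7n) / 11) · (7n/(11e))^(7n)

Write the integrand as exp(7n ln x − 11x) and set f(x) = 7n ln x − 11x. Then f'(x) = 7n/x − 11 = 0 at x* = 7n/11, and f''(x*) = −7n/x*^2 = −11^2/(7n). Laplace's method (interior maximum) gives
  I(n) ~ e^(f(x*)) · sqrt(2π / |f''(x*)|)
        = exp(7n ln(7n/11) − 7n) · sqrt(2π · 7n / 11^2)
        = (7n/11)^(7n) e^(−7n) · sqrt(2π·7n) / 11
        = (sqrt(2π·7n) / 11) · (7n/(11e))^(7n).
This matches Γ(7n+1)/11^(7n+1) with Stirling applied to Γ.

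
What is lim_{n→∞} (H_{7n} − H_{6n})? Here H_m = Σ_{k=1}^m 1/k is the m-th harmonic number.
lim = ln(7/6)

Euler-Maclaurin gives H_m = ln m + γ + 1/(2m) + O(1/m^2). The γ and O(1/m) terms cancel in the difference:
  H_{7n} − H_{6n} = ln(7n) − ln(6n) + O(1/n) = ln(7/6) + O(1/n).
Hence the limit is ln(7/6).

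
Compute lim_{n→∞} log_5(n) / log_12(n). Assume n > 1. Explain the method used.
lim = ln(12) / ln(5) = log_5(12)

Change of base: log_5(n) = ln n / ln 5 and log_12(n) = ln n / ln 12. The ratio is (ln n / ln 5) · (ln 12 / ln n) = ln 12 / ln 5, a constant independent of n. So the limit is ln 12 / ln 5 = log_5(12).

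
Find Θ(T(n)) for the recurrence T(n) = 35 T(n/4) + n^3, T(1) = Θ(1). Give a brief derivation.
T(n) = Θ(n^3)

log_4 35 ≈ 2.565. f(n) = n^3 dominates n^(log_4 35) since 3 > 2.565, and the regularity condition a·f(n/b) = 35·(n/4)^3 = (35/64)·n^3 ≤ c·f(n) holds with c = 35/64 ≈ 0.547 < 1. So this is Case 3: T(n) = Θ(f(n)) = Θ(n^3).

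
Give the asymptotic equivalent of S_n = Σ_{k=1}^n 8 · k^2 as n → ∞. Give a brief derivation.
S_n ~ 8 · n^3 / 3

By integral comparison (Euler-Maclaurin), Σ_{k=1}^n 8 · k^2 = 8 · ∫_0^n x^2 dx + O(n^2) = 8 · n^3/3 + O(n^2). (Equivalently, Faulhaber's formula gives the same leading term.)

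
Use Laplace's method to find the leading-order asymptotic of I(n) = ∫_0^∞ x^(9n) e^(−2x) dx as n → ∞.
I(n) ~ (sqrt(2π·9n) / 2) · (9n/(2e))^(9n)

Write the integrand as exp(9n ln x − 2x) and set f(x) = 9n ln x − 2x. Then f'(x) = 9n/x − 2 = 0 at x* = 9n/2, and f''(x*) = −9n/x*^2 = −2^2/(9n). Laplace's method (interior maximum) gives
  I(n) ~ e^(f(x*)) · sqrt(2π / |f''(x*)|)
        = exp(9n ln(9n/2) − 9n) · sqrt(2π · 9n / 2^2)
        = (9n/2)^(9n) e^(−9n) · sqrt(2π·9n) / 2
        = (sqrt(2π·9n) / 2) · (9n/(2e))^(9n).
This matches Γ(9n+1)/2^(9n+1) with Stirling applied to Γ.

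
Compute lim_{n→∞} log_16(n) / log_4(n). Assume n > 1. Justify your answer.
lim = ln(4) / ln(16) = log_16(4)

Change of base: log_16(n) = ln n / ln 16 and log_4(n) = ln n / ln 4. The ratio is (ln n / ln 16) · (ln 4 / ln n) = ln 4 / ln 16, a constant independent of n. So the limit is ln 4 / ln 16 = log_16(4).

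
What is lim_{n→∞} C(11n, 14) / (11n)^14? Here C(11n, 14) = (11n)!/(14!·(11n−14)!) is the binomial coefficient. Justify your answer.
lim = 1/14! = 1/87178291200

With N = 11n → ∞: C(N, 14) / N^14 = [N(N−1)…(N−13)] / (14! · N^14) = (1/14!) · 1 · (1 − 1/(11n)) · … · (1 − 13/(11n)). Each factor → 1 as N → ∞, so the limit is 1/14! = 1/87178291200.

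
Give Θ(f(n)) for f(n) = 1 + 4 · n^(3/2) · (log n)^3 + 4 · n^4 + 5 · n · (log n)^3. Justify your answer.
f(n) ∈ Θ(n^4)

Compare the terms by growth order. For large n, n^a · (log n)^b dominates n^a' · (log n)^b' iff a > a', or (a = a' and b > b'). Ranking the 4 terms shows the dominant one is 4 · n^4. Hence f(n) ∈ Θ(n^4).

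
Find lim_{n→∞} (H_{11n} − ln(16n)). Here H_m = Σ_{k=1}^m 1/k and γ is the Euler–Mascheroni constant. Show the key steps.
lim = ln(11/16) + γ

By Euler-Maclaurin, H_m = ln m + γ + O(1/m). So
  H_{11n} − ln(16n) = ln(11n) + γ − ln(16n) + O(1/n)
                       = ln(11/16) + γ + O(1/n).
Hence the limit is ln(11/16) + γ.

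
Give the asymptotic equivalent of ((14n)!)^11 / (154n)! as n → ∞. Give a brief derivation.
((14n)!)^11/(154n)! ~ ((2π·14n)^(10/2) / sqrt(11)) · 11^(−11·14n)  →  0

Write N = 14n. Stirling: N! ~ sqrt(2π N)(N/e)^N and (11N)! ~ sqrt(2π·11N)·(11N/e)^(11N).
  (N!)^11/(11N)! ~ (2π N)^(11/2) (N/e)^(11N) / [sqrt(2π·11N) (11N/e)^(11N)]
     = (2π N)^(11/2) / sqrt(2π·11N) · (N/(11N))^(11N)
     = (2π N)^((11−1)/2) / sqrt(11) · 11^(−11N).
Since 11^11 > 1, the factor 11^(−11N) decays exponentially, so the ratio → 0. Substituting N = 14n gives the stated form.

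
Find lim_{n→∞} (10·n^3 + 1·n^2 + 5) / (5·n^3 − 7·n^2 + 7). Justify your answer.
lim = 10/5 = 2

For large n the leading n^3 terms dominate both numerator and denominator. Dividing top and bottom by n^3, every other term tends to 0, leaving 10/5 = 2.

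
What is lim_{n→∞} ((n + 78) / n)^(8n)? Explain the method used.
lim = e^624

Rewrite as (1 + 78/n)^(8n). By the standard limit (1 + x/n)^n → e^x, we have (1 + 78/n)^n → e^78, and raising to the 8th power gives e^624.
More precisely, ln[(1 + 78/n)^(8n)] = 8n · ln(1 + 78/n) = 8n · (78/n + O(1/n^2)) = 624 + O(1/n) → 624.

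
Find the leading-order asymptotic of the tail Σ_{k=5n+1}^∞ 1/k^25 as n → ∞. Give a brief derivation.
Σ_{k>5n} 1/k^25 ~ 1/(24 · (5n)^24)

Compare to the integral: ∫_{5n}^∞ x^(−25) dx = [−x^(−24)/24]_{5n}^∞ = 1/((25−1)·(5n)^24). Euler-Maclaurin then gives
  Σ_{k>5n} 1/k^25 = ∫_{5n}^∞ dx/x^25 − 1/(2·(5n)^25) + O(1/(5n)^26).
(Equivalently this is ζ(25) − Σ_{k≤5n} 1/k^25.)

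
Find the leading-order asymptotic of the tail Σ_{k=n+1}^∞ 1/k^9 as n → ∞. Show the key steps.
Σ_{k>n} 1/k^9 ~ 1/(8 · n^8)

Compare to the integral: ∫_{n}^∞ x^(−9) dx = [−x^(−8)/8]_{n}^∞ = 1/((9−1)·n^8). Euler-Maclaurin then gives
  Σ_{k>n} 1/k^9 = ∫_{n}^∞ dx/x^9 − 1/(2·n^9) + O(1/n^10).
(Equivalently this is ζ(9) − Σ_{k≤n} 1/k^9.)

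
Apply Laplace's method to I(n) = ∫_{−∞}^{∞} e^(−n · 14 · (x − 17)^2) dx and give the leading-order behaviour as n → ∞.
I(n) = sqrt(π/(14n))

Here φ(x) = 14 · (x − 17)^2 has its unique minimum at x* = 17 with φ(x*) = 0 and φ''(x*) = 28. Laplace's method gives
  I(n) ~ e^(−n φ(x*)) · sqrt(2π / (n · φ''(x*))) = sqrt(2π / (28n)) = sqrt(π/(14n)).
This is exact: substituting u = (x − 17)·sqrt(14n) gives I(n) = (1/sqrt(14n)) ∫_{−∞}^{∞} e^(−u^2) du = sqrt(π/(14n)).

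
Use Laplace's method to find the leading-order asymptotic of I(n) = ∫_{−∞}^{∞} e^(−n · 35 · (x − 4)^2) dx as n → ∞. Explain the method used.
I(n) = sqrt(π/(35n))

Here φ(x) = 35 · (x − 4)^2 has its unique minimum at x* = 4 with φ(x*) = 0 and φ''(x*) = 70. Laplace's method gives
  I(n) ~ e^(−n φ(x*)) · sqrt(2π / (n · φ''(x*))) = sqrt(2π / (70n)) = sqrt(π/(35n)).
This is exact: substituting u = (x − 4)·sqrt(35n) gives I(n) = (1/sqrt(35n)) ∫_{−∞}^{∞} e^(−u^2) du = sqrt(π/(35n)).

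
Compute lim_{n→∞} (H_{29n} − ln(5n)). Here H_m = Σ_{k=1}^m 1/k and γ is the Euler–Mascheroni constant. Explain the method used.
lim = ln(29/5) + γ

By Euler-Maclaurin, H_m = ln m + γ + O(1/m). So
  H_{29n} − ln(5n) = ln(29n) + γ − ln(5n) + O(1/n)
                       = ln(29/5) + γ + O(1/n).
Hence the limit is ln(29/5) + γ.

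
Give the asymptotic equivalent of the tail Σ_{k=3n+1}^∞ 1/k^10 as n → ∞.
Σ_{k>3n} 1/k^10 ~ 1/(9 · (3n)^9)

Compare to the integral: ∫_{3n}^∞ x^(−10) dx = [−x^(−9)/9]_{3n}^∞ = 1/((10−1)·(3n)^9). Euler-Maclaurin then gives
  Σ_{k>3n} 1/k^10 = ∫_{3n}^∞ dx/x^10 − 1/(2·(3n)^10) + O(1/(3n)^11).
(Equivalently this is ζ(10) − Σ_{k≤3n} 1/k^10.)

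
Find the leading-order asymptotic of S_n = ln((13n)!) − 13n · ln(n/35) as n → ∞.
S_n ~ 13n · (ln 455 − 1) + O(ln n)

Stirling: ln((13n)!) = 13n ln(13n) − 13n + O(ln n).
  S_n = 13n ln(13n) − 13n − 13n ln(n/35) + O(ln n)
      = 13n ln(13n) − 13n ln n + 13n ln 35 − 13n + O(ln n)
      = 13n ln 13 + 13n ln 35 − 13n + O(ln n)
      = 13n (ln 455 − 1) + O(ln n).
Numerically ln(455) − 1 ≈ 5.1203.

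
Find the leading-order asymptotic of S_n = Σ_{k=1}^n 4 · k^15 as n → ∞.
S_n ~ n^16 / 4

By integral comparison (Euler-Maclaurin), Σ_{k=1}^n 4 · k^15 = 4 · ∫_0^n x^15 dx + O(n^15) = 4 · n^16/16 = n^16 / 4 + O(n^15). (Equivalently, Faulhaber's formula gives the same leading term.)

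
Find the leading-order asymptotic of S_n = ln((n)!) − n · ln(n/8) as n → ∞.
S_n ~ n · (ln 8 − 1) + O(ln n)

Stirling: ln((n)!) = n ln(n) − n + O(ln n).
  S_n = n ln(n) − n − n ln(n/8) + O(ln n)
      = n ln(n) − n ln n + n ln 8 − n + O(ln n)
      = n ln 8 − n + O(ln n)
      = n (ln 8 − 1) + O(ln n).
Numerically ln(8) − 1 ≈ 1.0794.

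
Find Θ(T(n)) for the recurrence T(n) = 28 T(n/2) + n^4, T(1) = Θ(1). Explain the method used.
T(n) = Θ(n^(log_2 28))

Master theorem: compare f(n) = n^4 to n^(log_2 28) where log_2 28 ≈ 4.807. Since 4 < log_2 28, we have f(n) = O(n^(log_2 28 − ε)) for some ε > 0 — Case 1. Hence T(n) = Θ(n^(log_2 28)).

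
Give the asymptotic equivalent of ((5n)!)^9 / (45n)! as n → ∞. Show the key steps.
((5n)!)^9/(45n)! ~ ((2π·5n)^(8/2) / 3) · 9^(−9·5n)  →  0

Write N = 5n. Stirling: N! ~ sqrt(2π N)(N/e)^N and (9N)! ~ sqrt(2π·9N)·(9N/e)^(9N).
  (N!)^9/(9N)! ~ (2π N)^(9/2) (N/e)^(9N) / [sqrt(2π·9N) (9N/e)^(9N)]
     = (2π N)^(9/2) / sqrt(2π·9N) · (N/(9N))^(9N)
     = (2π N)^((9−1)/2) / 3 · 9^(−9N).
Since 9^9 > 1, the factor 9^(−9N) decays exponentially, so the ratio → 0. Substituting N = 5n gives the stated form.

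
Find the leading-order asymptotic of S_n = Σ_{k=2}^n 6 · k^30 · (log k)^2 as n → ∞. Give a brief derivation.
S_n ~ 6 · n^31 · (log n)^2 / 31

By integral comparison, S_n = ∫_1^n 6 · x^30 · (log x)^2 dx + O(n^30 · (log n)^2). For the integral, the leading term of ∫_1^n x^30 (log x)^2 dx is n^31/31 · (log n)^2 (by repeated integration by parts; each step lowers the log-exponent and produces a relatively O(1/log n) correction). Hence S_n ~ 6 · n^31 · (log n)^2 / 31.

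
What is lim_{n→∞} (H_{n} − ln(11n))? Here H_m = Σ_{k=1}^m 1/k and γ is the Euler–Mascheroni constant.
lim = −ln 11 + γ

By Euler-Maclaurin, H_m = ln m + γ + O(1/m). So
  H_{n} − ln(11n) = ln(n) + γ − ln(11n) + O(1/n)
                       = ln(1/11) + γ + O(1/n).
Hence the limit is ln(1/11) + γ.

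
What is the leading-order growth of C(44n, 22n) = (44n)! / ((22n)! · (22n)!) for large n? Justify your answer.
C(44n, 22n) ~ (4)^(22n) · sqrt(1/(π·22n))

Write N = 22n. Apply Stirling to each factorial:
  (2N)! ~ sqrt(2π·2N) · (2N/e)^(2N),
  N! ~ sqrt(2π N) · (N/e)^N,
  (1N)! ~ sqrt(2π·1N) · (1N/e)^(1N).
The exponential factors combine to (2N)^(2N) / (N^N · (1N)^(1N)) = 2^(2N)/1^(1N) = (2^2/1^1)^N = (4)^N.
The square-root prefactors combine to sqrt(2π·2N) / (sqrt(2π N)·sqrt(2π·1N)) = sqrt(2 / (2π·1·N)) = sqrt(1/(π·22n)).
Substituting N = 22n: C(44n, 22n) ~ (4)^(22n) · sqrt(1/(π·22n)).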